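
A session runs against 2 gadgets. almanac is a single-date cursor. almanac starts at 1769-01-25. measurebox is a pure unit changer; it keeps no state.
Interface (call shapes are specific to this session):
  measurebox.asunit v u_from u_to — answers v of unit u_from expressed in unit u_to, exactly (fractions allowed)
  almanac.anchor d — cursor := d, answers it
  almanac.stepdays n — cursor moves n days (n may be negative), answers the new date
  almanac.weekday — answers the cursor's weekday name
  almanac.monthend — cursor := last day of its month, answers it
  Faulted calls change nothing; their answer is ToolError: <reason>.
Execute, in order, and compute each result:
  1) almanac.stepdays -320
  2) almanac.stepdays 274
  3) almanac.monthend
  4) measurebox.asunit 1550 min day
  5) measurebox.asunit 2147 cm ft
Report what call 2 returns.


Answer: 1768-12-10

Derivation:
-> stepdays(n: -320)
<- 1768-03-11
-> stepdays(n: 274)
<- 1768-12-10
-> monthend()
<- 1768-12-31
-> asunit(v: 1550, u_from: min, u_to: day)
<- 155/144
-> asunit(v: 2147, u_from: cm, u_to: ft)
<- 53675/762


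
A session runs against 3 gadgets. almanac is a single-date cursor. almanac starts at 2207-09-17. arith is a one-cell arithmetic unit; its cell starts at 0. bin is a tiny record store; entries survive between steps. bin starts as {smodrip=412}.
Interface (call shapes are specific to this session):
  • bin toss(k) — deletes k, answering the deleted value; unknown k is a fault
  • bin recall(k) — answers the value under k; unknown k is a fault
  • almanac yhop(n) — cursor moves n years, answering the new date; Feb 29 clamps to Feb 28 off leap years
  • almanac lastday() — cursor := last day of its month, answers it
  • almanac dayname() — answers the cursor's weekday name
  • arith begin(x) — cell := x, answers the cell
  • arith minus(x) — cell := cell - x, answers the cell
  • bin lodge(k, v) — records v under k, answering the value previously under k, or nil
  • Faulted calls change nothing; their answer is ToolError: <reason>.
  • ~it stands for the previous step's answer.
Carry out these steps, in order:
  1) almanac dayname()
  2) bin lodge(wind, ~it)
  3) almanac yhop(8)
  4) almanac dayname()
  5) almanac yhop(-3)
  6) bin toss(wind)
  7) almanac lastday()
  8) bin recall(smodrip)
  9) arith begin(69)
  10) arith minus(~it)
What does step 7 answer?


% 1. almanac dayname() ~> Thursday
% 2. bin lodge(k: wind, v: ~it) ~> nil
% 3. almanac yhop(n: 8) ~> 2215-09-17
% 4. almanac dayname() ~> Sunday
% 5. almanac yhop(n: -3) ~> 2212-09-17
% 6. bin toss(k: wind) ~> Thursday
% 7. almanac lastday() ~> 2212-09-30
% 8. bin recall(k: smodrip) ~> 412
% 9. arith begin(x: 69) ~> 69
% 10. arith minus(x: ~it) ~> 0

Answer: 2212-09-30


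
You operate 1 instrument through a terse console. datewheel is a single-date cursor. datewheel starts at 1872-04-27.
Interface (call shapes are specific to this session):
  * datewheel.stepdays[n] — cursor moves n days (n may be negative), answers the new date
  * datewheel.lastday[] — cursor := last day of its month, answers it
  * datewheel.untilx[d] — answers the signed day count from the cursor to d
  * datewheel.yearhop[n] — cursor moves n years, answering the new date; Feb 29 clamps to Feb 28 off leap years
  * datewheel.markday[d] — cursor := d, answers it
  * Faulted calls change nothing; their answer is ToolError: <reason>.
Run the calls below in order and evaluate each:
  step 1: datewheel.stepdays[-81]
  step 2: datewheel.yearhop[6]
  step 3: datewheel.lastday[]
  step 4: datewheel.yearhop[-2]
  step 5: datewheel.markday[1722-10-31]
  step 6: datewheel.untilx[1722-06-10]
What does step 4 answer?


Answer: 1876-02-28

Derivation:
==> datewheel.stepdays(n→-81)
<== 1872-02-06
==> datewheel.yearhop(n→6)
<== 1878-02-06
==> datewheel.lastday()
<== 1878-02-28
==> datewheel.yearhop(n→-2)
<== 1876-02-28
==> datewheel.markday(d→1722-10-31)
<== 1722-10-31
==> datewheel.untilx(d→1722-06-10)
<== -143


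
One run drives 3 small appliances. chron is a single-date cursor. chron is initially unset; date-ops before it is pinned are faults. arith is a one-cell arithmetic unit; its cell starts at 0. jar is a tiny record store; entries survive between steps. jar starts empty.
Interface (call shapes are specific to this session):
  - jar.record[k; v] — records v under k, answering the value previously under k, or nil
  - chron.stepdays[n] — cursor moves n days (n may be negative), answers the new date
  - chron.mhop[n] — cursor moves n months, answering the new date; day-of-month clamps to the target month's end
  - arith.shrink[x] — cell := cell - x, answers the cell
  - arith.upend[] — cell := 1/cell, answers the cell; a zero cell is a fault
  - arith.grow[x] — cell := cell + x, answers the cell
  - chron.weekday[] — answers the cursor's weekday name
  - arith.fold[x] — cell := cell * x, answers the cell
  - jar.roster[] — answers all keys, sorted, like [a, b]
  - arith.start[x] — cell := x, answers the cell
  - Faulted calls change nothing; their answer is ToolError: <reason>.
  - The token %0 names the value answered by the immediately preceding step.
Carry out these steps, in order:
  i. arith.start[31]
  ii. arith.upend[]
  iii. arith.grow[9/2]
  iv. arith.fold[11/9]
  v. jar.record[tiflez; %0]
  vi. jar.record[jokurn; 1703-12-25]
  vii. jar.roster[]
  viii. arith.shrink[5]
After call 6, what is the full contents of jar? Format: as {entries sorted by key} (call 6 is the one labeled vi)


Answer: {jokurn=1703-12-25, tiflez=3091/558}

Derivation:
Then arith.start with x→31, and see 31.
Using arith.upend, which returns 1/31.
I call arith.grow with x→9/2, and observe 281/62.
Next I call arith.fold with x→11/9, which returns 3091/558.
Next I call jar.record with k→tiflez, v→%0: nil.
Next I call jar.record with k→jokurn, v→1703-12-25, and see nil.
Calling jar.roster(), yielding [jokurn, tiflez].
Next I call arith.shrink with x→5, → 301/558.


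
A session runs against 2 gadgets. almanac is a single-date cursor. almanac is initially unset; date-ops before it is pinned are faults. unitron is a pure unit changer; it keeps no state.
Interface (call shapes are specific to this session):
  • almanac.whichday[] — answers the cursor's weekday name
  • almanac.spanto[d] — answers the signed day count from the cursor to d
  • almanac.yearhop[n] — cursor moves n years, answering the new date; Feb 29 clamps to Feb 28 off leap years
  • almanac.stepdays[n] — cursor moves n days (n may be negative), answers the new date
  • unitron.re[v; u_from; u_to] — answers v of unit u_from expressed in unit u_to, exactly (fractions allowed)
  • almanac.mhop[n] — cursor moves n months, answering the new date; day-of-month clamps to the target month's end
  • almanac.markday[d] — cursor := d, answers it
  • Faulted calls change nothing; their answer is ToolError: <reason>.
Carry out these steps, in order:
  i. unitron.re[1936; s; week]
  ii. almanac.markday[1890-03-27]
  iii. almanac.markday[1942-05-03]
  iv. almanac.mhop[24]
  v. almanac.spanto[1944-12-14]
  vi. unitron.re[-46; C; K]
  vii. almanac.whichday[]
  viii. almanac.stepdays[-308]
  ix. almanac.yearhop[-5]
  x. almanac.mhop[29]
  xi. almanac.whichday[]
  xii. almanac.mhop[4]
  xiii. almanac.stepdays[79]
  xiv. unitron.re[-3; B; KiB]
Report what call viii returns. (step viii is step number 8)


I run re using v: 1936, u_from: s, u_to: week, giving 121/37800.
Next I call markday using d: 1890-03-27: 1890-03-27.
Next I call markday using d: 1942-05-03, and observe 1942-05-03.
Next I call mhop using n: 24, which returns 1944-05-03.
I invoke spanto using d: 1944-12-14, and see 225.
I use re using v: -46, u_from: C, u_to: K, and observe 4543/20.
I try whichday(), which returns Wednesday.
Next I call stepdays using n: -308: 1943-06-30.
I run yearhop using n: -5, and see 1938-06-30.
I use mhop using n: 29, — result: 1940-11-30.
I invoke whichday: Saturday.
Now I run mhop using n: 4, and get 1941-03-30.
I call stepdays using n: 79, → 1941-06-17.
Now I run re using v: -3, u_from: B, u_to: KiB, giving -3/1024.

Answer: 1943-06-30


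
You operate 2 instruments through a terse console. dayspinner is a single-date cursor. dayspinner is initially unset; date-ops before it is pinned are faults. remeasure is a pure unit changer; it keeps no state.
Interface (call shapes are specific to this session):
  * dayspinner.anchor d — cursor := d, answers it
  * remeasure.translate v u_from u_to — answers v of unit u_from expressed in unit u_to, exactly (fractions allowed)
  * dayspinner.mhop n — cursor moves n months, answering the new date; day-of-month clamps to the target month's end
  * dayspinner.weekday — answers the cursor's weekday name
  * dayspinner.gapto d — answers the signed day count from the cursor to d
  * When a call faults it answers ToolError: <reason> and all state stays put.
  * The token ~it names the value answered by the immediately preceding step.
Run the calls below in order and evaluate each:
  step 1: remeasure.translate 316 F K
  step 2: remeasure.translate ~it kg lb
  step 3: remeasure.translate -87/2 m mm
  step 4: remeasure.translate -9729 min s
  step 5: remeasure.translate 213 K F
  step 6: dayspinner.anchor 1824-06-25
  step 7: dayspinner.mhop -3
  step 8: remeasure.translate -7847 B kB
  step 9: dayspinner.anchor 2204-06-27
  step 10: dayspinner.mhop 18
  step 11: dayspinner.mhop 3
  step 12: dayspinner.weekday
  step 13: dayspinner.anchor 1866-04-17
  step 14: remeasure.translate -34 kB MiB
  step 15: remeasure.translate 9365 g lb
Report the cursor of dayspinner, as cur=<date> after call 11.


Answer: cur=2206-03-27

Derivation:
Do: translate[v='316'; u_from='F'; u_to='K']
See: 77567/180
Do: translate[v='~it'; u_from='kg'; u_to='lb']
See: 55405000000/58319019
Do: translate[v='-87/2'; u_from='m'; u_to='mm']
See: -43500
Do: translate[v='-9729'; u_from='min'; u_to='s']
See: -583740
Do: translate[v='213'; u_from='K'; u_to='F']
See: -7627/100
Do: anchor[d='1824-06-25']
See: 1824-06-25
Do: mhop[n='-3']
See: 1824-03-25
Do: translate[v='-7847'; u_from='B'; u_to='kB']
See: -7847/1000
Do: anchor[d='2204-06-27']
See: 2204-06-27
Do: mhop[n='18']
See: 2205-12-27
Do: mhop[n='3']
See: 2206-03-27
Do: weekday[]
See: Thursday
Do: anchor[d='1866-04-17']
See: 1866-04-17
Do: translate[v='-34'; u_from='kB'; u_to='MiB']
See: -2125/65536
Do: translate[v='9365'; u_from='g'; u_to='lb']
See: 936500000/45359237


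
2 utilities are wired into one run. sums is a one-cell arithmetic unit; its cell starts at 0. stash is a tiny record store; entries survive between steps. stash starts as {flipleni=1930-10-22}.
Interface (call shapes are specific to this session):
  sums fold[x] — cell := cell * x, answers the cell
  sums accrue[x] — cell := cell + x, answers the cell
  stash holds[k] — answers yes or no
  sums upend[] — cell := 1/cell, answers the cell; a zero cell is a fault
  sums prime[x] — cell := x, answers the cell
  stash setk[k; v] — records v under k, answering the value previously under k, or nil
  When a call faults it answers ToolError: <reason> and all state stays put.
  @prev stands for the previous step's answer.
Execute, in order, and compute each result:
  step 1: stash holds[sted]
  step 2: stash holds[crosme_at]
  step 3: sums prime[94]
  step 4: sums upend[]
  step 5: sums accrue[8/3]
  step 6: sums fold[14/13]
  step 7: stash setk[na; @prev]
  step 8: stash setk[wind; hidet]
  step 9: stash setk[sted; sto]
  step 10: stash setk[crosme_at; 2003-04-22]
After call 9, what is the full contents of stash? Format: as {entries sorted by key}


Act: stash holds[k='sted']
Obs: no
Act: stash holds[k='crosme_at']
Obs: no
Act: sums prime[x='94']
Obs: 94
Act: sums upend[]
Obs: 1/94
Act: sums accrue[x='8/3']
Obs: 755/282
Act: sums fold[x='14/13']
Obs: 5285/1833
Act: stash setk[k='na'; v='@prev']
Obs: nil
Act: stash setk[k='wind'; v='hidet']
Obs: nil
Act: stash setk[k='sted'; v='sto']
Obs: nil
Act: stash setk[k='crosme_at'; v='2003-04-22']
Obs: nil

Answer: {flipleni=1930-10-22, na=5285/1833, sted=sto, wind=hidet}


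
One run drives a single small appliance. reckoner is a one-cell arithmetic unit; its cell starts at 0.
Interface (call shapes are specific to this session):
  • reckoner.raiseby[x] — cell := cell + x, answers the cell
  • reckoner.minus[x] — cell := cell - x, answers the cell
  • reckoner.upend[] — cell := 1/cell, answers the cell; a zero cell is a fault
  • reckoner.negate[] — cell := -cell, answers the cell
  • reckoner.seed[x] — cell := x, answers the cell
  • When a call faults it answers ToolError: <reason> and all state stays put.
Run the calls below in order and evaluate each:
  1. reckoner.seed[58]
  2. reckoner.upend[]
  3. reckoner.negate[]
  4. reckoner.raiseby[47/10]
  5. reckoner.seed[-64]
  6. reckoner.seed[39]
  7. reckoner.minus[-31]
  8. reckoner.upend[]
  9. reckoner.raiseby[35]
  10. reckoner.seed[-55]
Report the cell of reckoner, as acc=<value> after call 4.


[in] reckoner.seed x=58
:: 58
[in] reckoner.upend
:: 1/58
[in] reckoner.negate
:: -1/58
[in] reckoner.raiseby x=47/10
:: 679/145
[in] reckoner.seed x=-64
:: -64
[in] reckoner.seed x=39
:: 39
[in] reckoner.minus x=-31
:: 70
[in] reckoner.upend
:: 1/70
[in] reckoner.raiseby x=35
:: 2451/70
[in] reckoner.seed x=-55
:: -55

Answer: acc=679/145


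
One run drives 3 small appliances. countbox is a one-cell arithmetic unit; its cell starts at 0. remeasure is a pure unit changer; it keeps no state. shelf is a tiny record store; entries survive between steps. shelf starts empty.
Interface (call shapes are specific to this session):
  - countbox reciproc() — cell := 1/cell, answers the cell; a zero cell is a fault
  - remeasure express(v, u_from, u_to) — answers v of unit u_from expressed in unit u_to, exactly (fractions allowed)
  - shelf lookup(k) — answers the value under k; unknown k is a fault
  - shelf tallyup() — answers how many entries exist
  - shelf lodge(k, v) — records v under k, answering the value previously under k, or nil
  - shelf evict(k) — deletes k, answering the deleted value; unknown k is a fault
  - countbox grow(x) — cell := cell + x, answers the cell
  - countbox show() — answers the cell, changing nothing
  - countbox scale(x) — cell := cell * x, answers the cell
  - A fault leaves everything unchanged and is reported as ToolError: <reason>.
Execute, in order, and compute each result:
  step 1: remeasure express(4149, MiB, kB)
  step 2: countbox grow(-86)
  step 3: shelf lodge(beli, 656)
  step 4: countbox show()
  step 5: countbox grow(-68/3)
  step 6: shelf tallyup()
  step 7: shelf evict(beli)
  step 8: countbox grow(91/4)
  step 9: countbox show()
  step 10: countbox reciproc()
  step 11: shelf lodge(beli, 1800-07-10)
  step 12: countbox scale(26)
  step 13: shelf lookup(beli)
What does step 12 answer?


-- 1. remeasure express(v→4149, u_from→MiB, u_to→kB) => 543817728/125
-- 2. countbox grow(x→-86) => -86
-- 3. shelf lodge(k→beli, v→656) => nil
-- 4. countbox show() => -86
-- 5. countbox grow(x→-68/3) => -326/3
-- 6. shelf tallyup() => 1
-- 7. shelf evict(k→beli) => 656
-- 8. countbox grow(x→91/4) => -1031/12
-- 9. countbox show() => -1031/12
-- 10. countbox reciproc() => -12/1031
-- 11. shelf lodge(k→beli, v→1800-07-10) => nil
-- 12. countbox scale(x→26) => -312/1031
-- 13. shelf lookup(k→beli) => 1800-07-10

Answer: -312/1031


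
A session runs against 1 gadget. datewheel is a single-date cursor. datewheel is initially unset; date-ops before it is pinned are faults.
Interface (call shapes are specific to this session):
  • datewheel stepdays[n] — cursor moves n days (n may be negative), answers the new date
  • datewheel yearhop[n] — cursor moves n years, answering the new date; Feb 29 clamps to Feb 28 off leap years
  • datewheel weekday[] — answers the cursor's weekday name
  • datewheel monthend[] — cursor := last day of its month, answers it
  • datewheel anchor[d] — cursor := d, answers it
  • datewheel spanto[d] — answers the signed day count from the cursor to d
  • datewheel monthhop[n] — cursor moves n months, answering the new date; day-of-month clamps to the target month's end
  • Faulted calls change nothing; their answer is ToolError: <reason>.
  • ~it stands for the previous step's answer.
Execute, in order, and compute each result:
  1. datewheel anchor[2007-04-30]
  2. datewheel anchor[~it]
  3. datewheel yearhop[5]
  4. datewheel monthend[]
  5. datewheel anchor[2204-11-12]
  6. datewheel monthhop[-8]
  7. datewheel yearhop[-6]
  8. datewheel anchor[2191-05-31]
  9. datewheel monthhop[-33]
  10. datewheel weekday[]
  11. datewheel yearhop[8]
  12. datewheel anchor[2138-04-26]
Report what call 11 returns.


Answer: 2196-08-31

Derivation:
Act: datewheel anchor[d: 2007-04-30]
Obs: 2007-04-30
Act: datewheel anchor[d: ~it]
Obs: 2007-04-30
Act: datewheel yearhop[n: 5]
Obs: 2012-04-30
Act: datewheel monthend[]
Obs: 2012-04-30
Act: datewheel anchor[d: 2204-11-12]
Obs: 2204-11-12
Act: datewheel monthhop[n: -8]
Obs: 2204-03-12
Act: datewheel yearhop[n: -6]
Obs: 2198-03-12
Act: datewheel anchor[d: 2191-05-31]
Obs: 2191-05-31
Act: datewheel monthhop[n: -33]
Obs: 2188-08-31
Act: datewheel weekday[]
Obs: Sunday
Act: datewheel yearhop[n: 8]
Obs: 2196-08-31
Act: datewheel anchor[d: 2138-04-26]
Obs: 2138-04-26


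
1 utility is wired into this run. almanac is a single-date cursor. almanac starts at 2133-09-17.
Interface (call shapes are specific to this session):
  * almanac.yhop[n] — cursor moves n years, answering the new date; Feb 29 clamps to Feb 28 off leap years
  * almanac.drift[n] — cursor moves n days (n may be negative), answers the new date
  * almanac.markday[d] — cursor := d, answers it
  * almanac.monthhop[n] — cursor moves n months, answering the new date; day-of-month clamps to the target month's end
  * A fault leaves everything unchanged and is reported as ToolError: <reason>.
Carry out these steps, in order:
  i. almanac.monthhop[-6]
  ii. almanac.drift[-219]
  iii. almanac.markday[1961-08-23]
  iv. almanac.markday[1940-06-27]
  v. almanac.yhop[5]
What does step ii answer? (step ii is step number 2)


Answer: 2132-08-10

Derivation:
$ almanac.monthhop n→-6
[out] 2133-03-17
$ almanac.drift n→-219
[out] 2132-08-10
$ almanac.markday d→1961-08-23
[out] 1961-08-23
$ almanac.markday d→1940-06-27
[out] 1940-06-27
$ almanac.yhop n→5
[out] 1945-06-27


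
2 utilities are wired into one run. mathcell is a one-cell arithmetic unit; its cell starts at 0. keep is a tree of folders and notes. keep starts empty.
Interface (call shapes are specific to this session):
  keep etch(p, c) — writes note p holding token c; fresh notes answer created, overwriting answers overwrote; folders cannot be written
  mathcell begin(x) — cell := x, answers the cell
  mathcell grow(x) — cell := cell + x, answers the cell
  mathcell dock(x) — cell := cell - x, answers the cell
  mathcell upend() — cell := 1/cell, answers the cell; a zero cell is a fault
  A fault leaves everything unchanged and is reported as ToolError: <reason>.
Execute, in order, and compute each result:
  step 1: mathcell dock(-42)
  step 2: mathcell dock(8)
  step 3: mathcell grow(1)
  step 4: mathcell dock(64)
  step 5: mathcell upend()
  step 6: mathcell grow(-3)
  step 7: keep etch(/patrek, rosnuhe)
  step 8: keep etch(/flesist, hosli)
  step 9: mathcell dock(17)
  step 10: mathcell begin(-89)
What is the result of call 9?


Answer: -581/29

Derivation:
>>> mathcell dock x='-42'
= 42
>>> mathcell dock x='8'
= 34
>>> mathcell grow x='1'
= 35
>>> mathcell dock x='64'
= -29
>>> mathcell upend
= -1/29
>>> mathcell grow x='-3'
= -88/29
>>> keep etch p='/patrek' c='rosnuhe'
= created
>>> keep etch p='/flesist' c='hosli'
= created
>>> mathcell dock x='17'
= -581/29
>>> mathcell begin x='-89'
= -89


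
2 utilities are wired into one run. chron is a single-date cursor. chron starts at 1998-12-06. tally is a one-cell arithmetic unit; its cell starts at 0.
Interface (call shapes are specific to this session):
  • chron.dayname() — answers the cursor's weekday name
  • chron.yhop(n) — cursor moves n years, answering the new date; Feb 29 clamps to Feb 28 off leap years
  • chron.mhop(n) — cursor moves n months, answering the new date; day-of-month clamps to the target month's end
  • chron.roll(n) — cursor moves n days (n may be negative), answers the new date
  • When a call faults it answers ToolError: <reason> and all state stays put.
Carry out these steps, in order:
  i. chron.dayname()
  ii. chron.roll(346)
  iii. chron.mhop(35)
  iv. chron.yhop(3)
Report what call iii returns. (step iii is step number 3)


>>> chron.dayname
[out] Sunday
>>> chron.roll n→346
[out] 1999-11-17
>>> chron.mhop n→35
[out] 2002-10-17
>>> chron.yhop n→3
[out] 2005-10-17

Answer: 2002-10-17


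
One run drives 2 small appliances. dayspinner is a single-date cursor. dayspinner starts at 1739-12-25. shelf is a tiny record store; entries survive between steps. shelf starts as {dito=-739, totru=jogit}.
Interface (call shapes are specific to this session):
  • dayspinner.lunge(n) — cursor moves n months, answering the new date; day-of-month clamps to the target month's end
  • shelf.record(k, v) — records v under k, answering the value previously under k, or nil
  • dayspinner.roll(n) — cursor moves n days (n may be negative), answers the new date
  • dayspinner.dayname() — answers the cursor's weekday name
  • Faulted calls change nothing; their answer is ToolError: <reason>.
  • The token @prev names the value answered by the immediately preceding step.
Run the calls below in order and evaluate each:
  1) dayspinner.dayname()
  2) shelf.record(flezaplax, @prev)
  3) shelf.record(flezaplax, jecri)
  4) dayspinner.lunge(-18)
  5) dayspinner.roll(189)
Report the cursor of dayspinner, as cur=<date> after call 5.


Answer: cur=1738-12-31

Derivation:
[in] dayname
[out] Friday
[in] record k=flezaplax v=@prev
[out] nil
[in] record k=flezaplax v=jecri
[out] Friday
[in] lunge n=-18
[out] 1738-06-25
[in] roll n=189
[out] 1738-12-31


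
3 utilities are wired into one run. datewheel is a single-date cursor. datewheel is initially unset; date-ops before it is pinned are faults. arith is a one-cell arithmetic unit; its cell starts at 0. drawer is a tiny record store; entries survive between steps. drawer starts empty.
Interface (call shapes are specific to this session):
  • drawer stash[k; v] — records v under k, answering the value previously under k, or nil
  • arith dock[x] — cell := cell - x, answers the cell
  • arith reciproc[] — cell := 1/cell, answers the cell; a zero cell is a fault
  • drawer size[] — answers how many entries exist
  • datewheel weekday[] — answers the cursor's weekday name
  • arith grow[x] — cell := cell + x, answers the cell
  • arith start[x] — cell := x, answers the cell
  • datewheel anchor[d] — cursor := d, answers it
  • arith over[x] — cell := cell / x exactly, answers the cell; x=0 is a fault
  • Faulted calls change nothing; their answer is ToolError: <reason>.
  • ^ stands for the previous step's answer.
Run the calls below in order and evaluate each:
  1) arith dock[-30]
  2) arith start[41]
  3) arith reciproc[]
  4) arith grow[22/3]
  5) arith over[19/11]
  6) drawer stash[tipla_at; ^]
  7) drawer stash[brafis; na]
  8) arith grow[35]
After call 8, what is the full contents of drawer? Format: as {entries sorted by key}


~$ arith dock x→-30
[out] 30
~$ arith start x→41
[out] 41
~$ arith reciproc
[out] 1/41
~$ arith grow x→22/3
[out] 905/123
~$ arith over x→19/11
[out] 9955/2337
~$ drawer stash k→tipla_at v→^
[out] nil
~$ drawer stash k→brafis v→na
[out] nil
~$ arith grow x→35
[out] 91750/2337

Answer: {brafis=na, tipla_at=9955/2337}


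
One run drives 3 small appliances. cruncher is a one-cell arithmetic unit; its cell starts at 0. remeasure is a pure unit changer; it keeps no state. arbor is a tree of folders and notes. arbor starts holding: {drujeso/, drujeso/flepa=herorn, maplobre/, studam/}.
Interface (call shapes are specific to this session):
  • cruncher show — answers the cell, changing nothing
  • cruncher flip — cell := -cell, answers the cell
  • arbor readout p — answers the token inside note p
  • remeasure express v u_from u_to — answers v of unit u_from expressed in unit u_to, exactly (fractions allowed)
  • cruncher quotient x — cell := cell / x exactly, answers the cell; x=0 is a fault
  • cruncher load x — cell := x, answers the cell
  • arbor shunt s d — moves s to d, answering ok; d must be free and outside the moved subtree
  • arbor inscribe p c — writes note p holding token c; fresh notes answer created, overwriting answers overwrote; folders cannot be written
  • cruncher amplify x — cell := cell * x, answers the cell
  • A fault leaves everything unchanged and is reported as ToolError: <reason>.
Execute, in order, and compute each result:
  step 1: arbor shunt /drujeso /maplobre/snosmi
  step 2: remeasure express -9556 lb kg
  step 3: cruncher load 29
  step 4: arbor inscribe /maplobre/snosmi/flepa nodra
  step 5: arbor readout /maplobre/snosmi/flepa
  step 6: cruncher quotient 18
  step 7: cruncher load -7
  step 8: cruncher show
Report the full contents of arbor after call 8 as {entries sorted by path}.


Answer: {maplobre/, maplobre/snosmi/, maplobre/snosmi/flepa=nodra, studam/}

Derivation:
Step: arbor shunt[s='/drujeso'; d='/maplobre/snosmi']
Result: ok
Step: remeasure express[v='-9556'; u_from='lb'; u_to='kg']
Result: -108363217193/25000000
Step: cruncher load[x='29']
Result: 29
Step: arbor inscribe[p='/maplobre/snosmi/flepa'; c='nodra']
Result: overwrote
Step: arbor readout[p='/maplobre/snosmi/flepa']
Result: nodra
Step: cruncher quotient[x='18']
Result: 29/18
Step: cruncher load[x='-7']
Result: -7
Step: cruncher show[]
Result: -7


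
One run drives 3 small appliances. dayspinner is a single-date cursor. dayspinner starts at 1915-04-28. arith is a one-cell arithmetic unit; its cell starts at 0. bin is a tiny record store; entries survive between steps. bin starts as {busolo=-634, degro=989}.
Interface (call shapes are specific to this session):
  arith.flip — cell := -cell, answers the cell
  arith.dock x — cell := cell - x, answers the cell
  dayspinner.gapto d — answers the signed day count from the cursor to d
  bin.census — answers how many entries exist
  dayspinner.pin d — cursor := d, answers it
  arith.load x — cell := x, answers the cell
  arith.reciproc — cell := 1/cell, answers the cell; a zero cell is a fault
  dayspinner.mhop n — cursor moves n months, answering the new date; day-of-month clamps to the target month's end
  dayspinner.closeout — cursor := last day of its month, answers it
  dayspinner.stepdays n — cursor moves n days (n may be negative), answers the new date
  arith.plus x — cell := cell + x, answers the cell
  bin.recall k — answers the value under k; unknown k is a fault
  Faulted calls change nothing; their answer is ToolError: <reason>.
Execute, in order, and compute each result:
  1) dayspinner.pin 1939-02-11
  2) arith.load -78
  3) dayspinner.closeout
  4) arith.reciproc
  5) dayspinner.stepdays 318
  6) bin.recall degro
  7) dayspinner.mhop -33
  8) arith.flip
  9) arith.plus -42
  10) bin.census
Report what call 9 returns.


Answer: -3275/78

Derivation:
-> dayspinner.pin(d='1939-02-11')
<- 1939-02-11
-> arith.load(x='-78')
<- -78
-> dayspinner.closeout()
<- 1939-02-28
-> arith.reciproc()
<- -1/78
-> dayspinner.stepdays(n='318')
<- 1940-01-12
-> bin.recall(k='degro')
<- 989
-> dayspinner.mhop(n='-33')
<- 1937-04-12
-> arith.flip()
<- 1/78
-> arith.plus(x='-42')
<- -3275/78
-> bin.census()
<- 2


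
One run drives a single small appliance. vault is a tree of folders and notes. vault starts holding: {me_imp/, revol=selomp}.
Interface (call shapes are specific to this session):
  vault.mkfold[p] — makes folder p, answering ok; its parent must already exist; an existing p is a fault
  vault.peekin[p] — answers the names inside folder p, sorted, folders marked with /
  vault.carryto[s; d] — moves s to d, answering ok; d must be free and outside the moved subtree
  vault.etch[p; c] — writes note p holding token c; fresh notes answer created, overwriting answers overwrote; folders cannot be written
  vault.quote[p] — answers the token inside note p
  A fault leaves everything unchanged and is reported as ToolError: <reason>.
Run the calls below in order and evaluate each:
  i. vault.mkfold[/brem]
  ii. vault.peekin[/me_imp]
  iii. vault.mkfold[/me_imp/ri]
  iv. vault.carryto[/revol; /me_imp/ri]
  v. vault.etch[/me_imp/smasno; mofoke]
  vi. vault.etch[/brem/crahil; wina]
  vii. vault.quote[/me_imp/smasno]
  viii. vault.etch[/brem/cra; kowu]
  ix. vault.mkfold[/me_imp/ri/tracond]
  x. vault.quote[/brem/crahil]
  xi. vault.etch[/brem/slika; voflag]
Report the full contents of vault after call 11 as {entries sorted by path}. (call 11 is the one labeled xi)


Answer: {brem/, brem/cra=kowu, brem/crahil=wina, brem/slika=voflag, me_imp/, me_imp/ri/, me_imp/ri/tracond/, me_imp/smasno=mofoke, revol=selomp}

Derivation:
·→ mkfold(p=/brem)
·← ok
·→ peekin(p=/me_imp)
·← []
·→ mkfold(p=/me_imp/ri)
·← ok
·→ carryto(s=/revol, d=/me_imp/ri)
·← ToolError: exists
·→ etch(p=/me_imp/smasno, c=mofoke)
·← created
·→ etch(p=/brem/crahil, c=wina)
·← created
·→ quote(p=/me_imp/smasno)
·← mofoke
·→ etch(p=/brem/cra, c=kowu)
·← created
·→ mkfold(p=/me_imp/ri/tracond)
·← ok
·→ quote(p=/brem/crahil)
·← wina
·→ etch(p=/brem/slika, c=voflag)
·← created


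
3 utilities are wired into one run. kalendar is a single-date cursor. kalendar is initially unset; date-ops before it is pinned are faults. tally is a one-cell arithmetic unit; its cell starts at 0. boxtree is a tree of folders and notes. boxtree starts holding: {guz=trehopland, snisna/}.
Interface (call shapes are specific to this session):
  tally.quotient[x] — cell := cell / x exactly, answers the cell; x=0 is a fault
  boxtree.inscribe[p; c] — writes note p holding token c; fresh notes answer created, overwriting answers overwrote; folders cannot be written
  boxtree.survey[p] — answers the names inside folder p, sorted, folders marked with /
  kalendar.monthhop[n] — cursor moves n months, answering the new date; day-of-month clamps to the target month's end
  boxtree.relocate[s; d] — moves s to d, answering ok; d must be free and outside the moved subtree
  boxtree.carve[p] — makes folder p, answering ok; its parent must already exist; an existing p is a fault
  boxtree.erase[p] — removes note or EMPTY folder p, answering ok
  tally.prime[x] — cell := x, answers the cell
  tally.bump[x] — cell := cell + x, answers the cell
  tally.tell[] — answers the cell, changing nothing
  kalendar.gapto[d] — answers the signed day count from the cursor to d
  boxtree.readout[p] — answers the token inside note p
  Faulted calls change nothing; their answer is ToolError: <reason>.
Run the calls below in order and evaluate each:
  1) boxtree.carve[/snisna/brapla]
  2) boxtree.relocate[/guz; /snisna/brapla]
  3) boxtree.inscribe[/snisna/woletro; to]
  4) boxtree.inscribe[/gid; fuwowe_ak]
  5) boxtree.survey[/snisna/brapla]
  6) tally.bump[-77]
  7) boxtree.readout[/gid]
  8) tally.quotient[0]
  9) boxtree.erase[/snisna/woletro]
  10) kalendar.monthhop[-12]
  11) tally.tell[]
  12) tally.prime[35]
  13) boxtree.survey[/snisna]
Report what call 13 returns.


Answer: [brapla/]

Derivation:
Next I call carve(p: /snisna/brapla), yielding ok.
Now I run relocate(s: /guz, d: /snisna/brapla), which returns ToolError: exists.
Invoking inscribe(p: /snisna/woletro, c: to): created.
Then inscribe(p: /gid, c: fuwowe_ak), and observe created.
Invoking survey(p: /snisna/brapla), and see [].
Calling bump(x: -77), yielding -77.
Next I call readout(p: /gid), and observe fuwowe_ak.
Now I run quotient(x: 0), — result: ToolError: division by zero.
Next I call erase(p: /snisna/woletro): ok.
Invoking monthhop(n: -12): ToolError: no date set.
I try tell, and get -77.
Using prime(x: 35): 35.
Next I call survey(p: /snisna), — result: [brapla/].


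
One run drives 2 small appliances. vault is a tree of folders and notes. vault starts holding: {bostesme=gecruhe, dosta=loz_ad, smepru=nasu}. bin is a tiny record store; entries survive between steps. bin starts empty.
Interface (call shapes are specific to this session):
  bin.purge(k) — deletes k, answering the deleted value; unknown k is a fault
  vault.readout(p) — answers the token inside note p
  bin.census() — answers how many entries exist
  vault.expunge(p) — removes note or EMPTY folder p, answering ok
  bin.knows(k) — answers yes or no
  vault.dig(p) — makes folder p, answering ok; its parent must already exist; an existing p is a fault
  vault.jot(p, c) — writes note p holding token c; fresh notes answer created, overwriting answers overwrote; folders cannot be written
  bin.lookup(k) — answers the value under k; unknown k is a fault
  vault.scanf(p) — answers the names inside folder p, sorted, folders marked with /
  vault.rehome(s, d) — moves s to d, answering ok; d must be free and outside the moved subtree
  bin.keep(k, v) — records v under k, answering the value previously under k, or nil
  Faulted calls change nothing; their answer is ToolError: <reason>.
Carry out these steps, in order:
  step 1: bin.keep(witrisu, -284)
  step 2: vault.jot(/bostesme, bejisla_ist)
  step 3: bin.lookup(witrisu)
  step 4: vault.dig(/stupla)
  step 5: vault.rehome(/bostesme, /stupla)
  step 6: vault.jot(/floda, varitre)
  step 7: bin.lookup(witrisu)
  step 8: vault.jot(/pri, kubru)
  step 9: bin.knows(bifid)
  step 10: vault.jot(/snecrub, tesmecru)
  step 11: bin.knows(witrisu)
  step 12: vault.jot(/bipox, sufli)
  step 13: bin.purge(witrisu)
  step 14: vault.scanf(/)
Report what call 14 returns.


Answer: [bipox, bostesme, dosta, floda, pri, smepru, snecrub, stupla/]

Derivation:
Then keep using k: witrisu, v: -284, yielding nil.
Next I call jot using p: /bostesme, c: bejisla_ist, — result: overwrote.
Then lookup using k: witrisu, which returns -284.
Then dig using p: /stupla, which returns ok.
I use rehome using s: /bostesme, d: /stupla, → ToolError: exists.
I call jot using p: /floda, c: varitre, and see created.
I use lookup using k: witrisu, giving -284.
I run jot using p: /pri, c: kubru, — result: created.
I call knows using k: bifid, and get no.
Invoking jot using p: /snecrub, c: tesmecru, giving created.
Using knows using k: witrisu, and see yes.
I call jot using p: /bipox, c: sufli, giving created.
I invoke purge using k: witrisu, giving -284.
Now I run scanf using p: /, — result: [bipox, bostesme, dosta, floda, pri, smepru, snecrub, stupla/].


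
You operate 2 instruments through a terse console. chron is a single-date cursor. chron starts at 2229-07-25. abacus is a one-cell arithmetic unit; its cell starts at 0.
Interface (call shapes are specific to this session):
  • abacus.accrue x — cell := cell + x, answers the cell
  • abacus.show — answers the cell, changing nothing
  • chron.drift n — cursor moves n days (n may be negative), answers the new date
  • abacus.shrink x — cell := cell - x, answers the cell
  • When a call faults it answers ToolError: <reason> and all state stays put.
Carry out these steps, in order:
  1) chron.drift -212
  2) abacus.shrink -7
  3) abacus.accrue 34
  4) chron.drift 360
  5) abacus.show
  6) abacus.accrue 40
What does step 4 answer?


Answer: 2229-12-20

Derivation:
I call drift(-212): 2228-12-25.
Calling shrink(-7), — result: 7.
Invoking accrue(34), → 41.
I invoke drift(360), which returns 2229-12-20.
I try show(), and observe 41.
I call accrue(40), yielding 81.


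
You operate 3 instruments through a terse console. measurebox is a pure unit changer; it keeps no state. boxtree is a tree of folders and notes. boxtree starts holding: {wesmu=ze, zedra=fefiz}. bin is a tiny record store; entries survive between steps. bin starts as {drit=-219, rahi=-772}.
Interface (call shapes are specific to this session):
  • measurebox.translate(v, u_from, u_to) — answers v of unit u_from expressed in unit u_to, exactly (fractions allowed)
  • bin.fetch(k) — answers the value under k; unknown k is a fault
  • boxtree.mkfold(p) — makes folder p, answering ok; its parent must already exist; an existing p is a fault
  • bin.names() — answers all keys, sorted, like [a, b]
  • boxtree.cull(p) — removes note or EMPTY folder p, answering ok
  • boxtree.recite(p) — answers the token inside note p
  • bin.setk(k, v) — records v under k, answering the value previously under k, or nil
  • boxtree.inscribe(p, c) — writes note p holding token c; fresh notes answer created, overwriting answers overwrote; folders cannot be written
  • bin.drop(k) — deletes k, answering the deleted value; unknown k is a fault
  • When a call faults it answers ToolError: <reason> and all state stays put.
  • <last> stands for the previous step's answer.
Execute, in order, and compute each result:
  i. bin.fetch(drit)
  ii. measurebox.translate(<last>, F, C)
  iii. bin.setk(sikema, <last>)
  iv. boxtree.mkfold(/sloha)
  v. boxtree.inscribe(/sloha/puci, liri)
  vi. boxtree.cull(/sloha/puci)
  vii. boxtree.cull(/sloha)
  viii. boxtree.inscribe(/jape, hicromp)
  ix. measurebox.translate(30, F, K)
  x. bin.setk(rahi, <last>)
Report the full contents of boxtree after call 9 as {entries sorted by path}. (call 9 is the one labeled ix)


Answer: {jape=hicromp, wesmu=ze, zedra=fefiz}

Derivation:
Step: bin.fetch[k=drit]
Result: -219
Step: measurebox.translate[v=<last>; u_from=F; u_to=C]
Result: -1255/9
Step: bin.setk[k=sikema; v=<last>]
Result: nil
Step: boxtree.mkfold[p=/sloha]
Result: ok
Step: boxtree.inscribe[p=/sloha/puci; c=liri]
Result: created
Step: boxtree.cull[p=/sloha/puci]
Result: ok
Step: boxtree.cull[p=/sloha]
Result: ok
Step: boxtree.inscribe[p=/jape; c=hicromp]
Result: created
Step: measurebox.translate[v=30; u_from=F; u_to=K]
Result: 48967/180
Step: bin.setk[k=rahi; v=<last>]
Result: -772


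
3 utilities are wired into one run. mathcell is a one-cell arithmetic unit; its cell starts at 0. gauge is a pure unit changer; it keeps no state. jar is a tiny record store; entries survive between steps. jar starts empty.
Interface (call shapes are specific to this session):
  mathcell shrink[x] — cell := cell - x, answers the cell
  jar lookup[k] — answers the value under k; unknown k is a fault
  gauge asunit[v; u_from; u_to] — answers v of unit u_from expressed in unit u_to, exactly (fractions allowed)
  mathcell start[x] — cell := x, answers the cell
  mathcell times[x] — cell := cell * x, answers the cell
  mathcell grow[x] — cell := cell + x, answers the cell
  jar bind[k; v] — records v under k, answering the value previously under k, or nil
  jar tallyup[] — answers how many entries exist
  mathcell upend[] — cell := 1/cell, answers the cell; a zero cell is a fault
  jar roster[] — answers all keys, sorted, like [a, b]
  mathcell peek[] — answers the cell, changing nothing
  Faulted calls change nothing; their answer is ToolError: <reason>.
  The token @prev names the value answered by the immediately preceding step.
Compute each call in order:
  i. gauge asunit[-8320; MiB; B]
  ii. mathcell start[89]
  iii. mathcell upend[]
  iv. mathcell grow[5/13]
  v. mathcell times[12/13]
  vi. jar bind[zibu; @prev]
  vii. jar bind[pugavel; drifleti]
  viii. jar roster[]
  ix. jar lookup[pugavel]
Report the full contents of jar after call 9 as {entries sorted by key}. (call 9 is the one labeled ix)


Answer: {pugavel=drifleti, zibu=5496/15041}

Derivation:
Step: gauge asunit[v: -8320; u_from: MiB; u_to: B]
Result: -8724152320
Step: mathcell start[x: 89]
Result: 89
Step: mathcell upend[]
Result: 1/89
Step: mathcell grow[x: 5/13]
Result: 458/1157
Step: mathcell times[x: 12/13]
Result: 5496/15041
Step: jar bind[k: zibu; v: @prev]
Result: nil
Step: jar bind[k: pugavel; v: drifleti]
Result: nil
Step: jar roster[]
Result: [pugavel, zibu]
Step: jar lookup[k: pugavel]
Result: drifleti


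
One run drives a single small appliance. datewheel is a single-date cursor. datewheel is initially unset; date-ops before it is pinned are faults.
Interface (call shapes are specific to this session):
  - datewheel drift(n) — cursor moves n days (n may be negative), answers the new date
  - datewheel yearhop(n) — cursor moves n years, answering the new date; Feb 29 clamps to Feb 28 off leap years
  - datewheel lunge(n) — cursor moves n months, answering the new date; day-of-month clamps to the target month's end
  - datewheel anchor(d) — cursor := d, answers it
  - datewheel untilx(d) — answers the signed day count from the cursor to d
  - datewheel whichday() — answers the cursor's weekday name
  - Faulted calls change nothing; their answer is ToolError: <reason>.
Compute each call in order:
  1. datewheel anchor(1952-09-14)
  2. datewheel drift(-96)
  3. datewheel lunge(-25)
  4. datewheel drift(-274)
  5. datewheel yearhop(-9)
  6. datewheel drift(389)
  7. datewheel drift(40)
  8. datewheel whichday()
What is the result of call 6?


Do: datewheel anchor[d→1952-09-14]
See: 1952-09-14
Do: datewheel drift[n→-96]
See: 1952-06-10
Do: datewheel lunge[n→-25]
See: 1950-05-10
Do: datewheel drift[n→-274]
See: 1949-08-09
Do: datewheel yearhop[n→-9]
See: 1940-08-09
Do: datewheel drift[n→389]
See: 1941-09-02
Do: datewheel drift[n→40]
See: 1941-10-12
Do: datewheel whichday[]
See: Sunday

Answer: 1941-09-02
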